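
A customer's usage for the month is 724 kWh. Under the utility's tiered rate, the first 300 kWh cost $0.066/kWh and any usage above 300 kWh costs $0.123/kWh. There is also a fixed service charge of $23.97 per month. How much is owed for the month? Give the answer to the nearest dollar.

First 300 kWh × $0.066 = $19.80
Remaining 424 kWh × $0.123 = $52.15
Energy charge = $71.95; + service $23.97 = $95.92 ≈ $96

$96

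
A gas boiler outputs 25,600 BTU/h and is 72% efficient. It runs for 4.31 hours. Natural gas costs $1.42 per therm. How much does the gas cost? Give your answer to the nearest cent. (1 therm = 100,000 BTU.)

$2.18

Heat delivered = 25,600 BTU/h × 4.31 h = 110,336 BTU
Gas input = 110,336 / 0.720 = 153,244 BTU
= 153,244 / 100,000 = 1.532 therm
Cost = 1.532 × $1.42/therm = $2.18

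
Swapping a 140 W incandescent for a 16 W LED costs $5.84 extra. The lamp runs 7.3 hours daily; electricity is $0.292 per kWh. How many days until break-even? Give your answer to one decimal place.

22.1 days

Power saved = 140 − 16 = 124 W
Daily energy saved = 124 W × 7.3 h = 905.2 Wh = 0.9052 kWh
Daily savings = 0.9052 × $0.292 = $0.2643
Payback = $5.84 / $0.2643 per day = 22.09 days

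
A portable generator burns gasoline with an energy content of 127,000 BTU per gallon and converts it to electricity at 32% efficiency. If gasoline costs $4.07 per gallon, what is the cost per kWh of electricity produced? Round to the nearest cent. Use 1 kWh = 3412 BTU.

Electrical output per gallon = 127,000 BTU × 0.32 / 3412 BTU/kWh = 11.91 kWh
Cost per kWh = $4.07 / 11.91 kWh = $0.342

$0.34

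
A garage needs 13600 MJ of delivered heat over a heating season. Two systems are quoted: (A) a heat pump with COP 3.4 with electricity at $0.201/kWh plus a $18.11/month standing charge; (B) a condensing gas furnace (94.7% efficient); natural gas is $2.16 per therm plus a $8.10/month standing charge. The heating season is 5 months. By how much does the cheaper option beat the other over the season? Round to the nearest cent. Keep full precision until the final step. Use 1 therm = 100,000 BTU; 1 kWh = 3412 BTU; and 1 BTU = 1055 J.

$20.62

Heat load = 13600 MJ = 13,600,000,000 J / 1055 = 12,890,995 BTU
Gas: input = 12,890,995 / 0.947 = 13,612,455 BTU = 136.1 therm → 136.1 × $2.16 = $294.03; + 5 × $8.10 standing = $334.53
Heat pump: 12,890,995 BTU / 3412 = 3,778 kWh heat; / 3.4 = 1,111 kWh in → × $0.201 = $223.35; + 5 × $18.11 standing = $313.90
Difference = |$334.53 − $313.90| = $20.62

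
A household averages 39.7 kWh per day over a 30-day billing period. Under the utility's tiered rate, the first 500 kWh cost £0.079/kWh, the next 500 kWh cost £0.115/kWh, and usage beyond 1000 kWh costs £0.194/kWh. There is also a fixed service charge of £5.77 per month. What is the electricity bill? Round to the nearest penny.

£139.82

Usage = 39.7 kWh/day × 30 days = 1191 kWh
First 500 kWh × £0.079 = £39.50
Next 500 kWh × £0.115 = £57.50
Remaining 191 kWh × £0.194 = £37.05
Energy charge = £134.05; + service £5.77 = £139.82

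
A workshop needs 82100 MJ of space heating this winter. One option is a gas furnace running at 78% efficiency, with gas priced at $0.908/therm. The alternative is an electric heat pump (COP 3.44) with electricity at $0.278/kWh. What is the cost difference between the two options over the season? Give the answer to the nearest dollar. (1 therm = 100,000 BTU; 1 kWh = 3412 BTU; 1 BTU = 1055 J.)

$937

Heat load = 82100 MJ = 82,100,000,000 J / 1055 = 77,819,905 BTU
Gas: input = 77,819,905 / 0.78 = 99,769,109 BTU = 997.7 therm → 997.7 × $0.908 = $905.90
Heat pump: 77,819,905 BTU / 3412 = 22,810 kWh heat; / 3.44 = 6,630 kWh in → × $0.278 = $1,843.18
Difference = |$905.90 − $1,843.18| = $937.28 ≈ $937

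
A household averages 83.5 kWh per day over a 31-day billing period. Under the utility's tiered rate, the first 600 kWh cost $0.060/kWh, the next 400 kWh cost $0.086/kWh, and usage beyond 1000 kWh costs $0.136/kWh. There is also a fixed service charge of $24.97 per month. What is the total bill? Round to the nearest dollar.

$311

Usage = 83.5 kWh/day × 31 days = 2588.5 kWh
First 600 kWh × $0.060 = $36.00
Next 400 kWh × $0.086 = $34.40
Remaining 1588.5 kWh × $0.136 = $216.04
Energy charge = $286.44; + service $24.97 = $311.41 ≈ $311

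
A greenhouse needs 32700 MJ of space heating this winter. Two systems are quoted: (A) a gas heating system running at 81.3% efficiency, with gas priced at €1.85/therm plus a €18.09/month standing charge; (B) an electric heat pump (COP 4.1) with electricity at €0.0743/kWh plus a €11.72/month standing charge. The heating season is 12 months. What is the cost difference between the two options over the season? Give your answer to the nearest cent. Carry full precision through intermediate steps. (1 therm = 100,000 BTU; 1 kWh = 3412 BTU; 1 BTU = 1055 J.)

€617.12

Heat load = 32700 MJ = 32,700,000,000 J / 1055 = 30,995,261 BTU
Gas: input = 30,995,261 / 0.813 = 38,124,552 BTU = 381.2 therm → 381.2 × €1.85 = €705.30; + 12 × €18.09 standing = €922.38
Heat pump: 30,995,261 BTU / 3412 = 9,084 kWh heat; / 4.1 = 2,216 kWh in → × €0.0743 = €164.62; + 12 × €11.72 standing = €305.26
Difference = |€922.38 − €305.26| = €617.12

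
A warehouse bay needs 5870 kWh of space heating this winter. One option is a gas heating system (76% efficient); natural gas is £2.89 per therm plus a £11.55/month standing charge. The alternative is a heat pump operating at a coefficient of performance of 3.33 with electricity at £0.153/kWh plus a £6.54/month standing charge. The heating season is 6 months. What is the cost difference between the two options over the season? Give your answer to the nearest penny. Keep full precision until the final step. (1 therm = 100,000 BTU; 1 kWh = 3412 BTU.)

Heat load = 5870 kWh × 3412 = 20,028,440 BTU
Gas: input = 20,028,440 / 0.76 = 26,353,211 BTU = 263.5 therm → 263.5 × £2.89 = £761.61; + 6 × £11.55 standing = £830.91
Heat pump: 20,028,440 BTU / 3412 = 5,870 kWh heat; / 3.33 = 1,763 kWh in → × £0.153 = £269.70; + 6 × £6.54 standing = £308.94
Difference = |£830.91 − £308.94| = £521.97

£521.97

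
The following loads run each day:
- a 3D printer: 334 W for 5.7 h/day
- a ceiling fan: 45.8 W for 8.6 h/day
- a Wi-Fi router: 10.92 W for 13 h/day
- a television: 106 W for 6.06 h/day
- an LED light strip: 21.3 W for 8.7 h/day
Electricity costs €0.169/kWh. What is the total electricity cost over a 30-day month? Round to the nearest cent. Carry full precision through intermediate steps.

€16.57

3D printer: 334 W × 5.7 h × 30 d = 57,114 Wh = 57.11 kWh
ceiling fan: 45.8 W × 8.6 h × 30 d = 11,816 Wh = 11.82 kWh
Wi-Fi router: 10.92 W × 13 h × 30 d = 4,259 Wh = 4.259 kWh
television: 106 W × 6.06 h × 30 d = 19,271 Wh = 19.27 kWh
LED light strip: 21.3 W × 8.7 h × 30 d = 5,559 Wh = 5.559 kWh
Total energy = 57.11 + 11.82 + 4.259 + 19.27 + 5.559 = 98.02 kWh
Cost = 98.02 kWh × €0.169 = €16.57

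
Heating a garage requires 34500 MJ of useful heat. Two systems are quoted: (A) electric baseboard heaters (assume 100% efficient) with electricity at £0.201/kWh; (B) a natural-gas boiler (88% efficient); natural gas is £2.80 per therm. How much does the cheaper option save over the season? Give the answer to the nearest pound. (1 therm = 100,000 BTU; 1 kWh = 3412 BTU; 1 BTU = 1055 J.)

£886

Heat load = 34500 MJ = 34,500,000,000 J / 1055 = 32,701,422 BTU
Gas: input = 32,701,422 / 0.88 = 37,160,707 BTU = 371.6 therm → 371.6 × £2.80 = £1,040.50
Electric: 32,701,422 BTU / 3412 = 9,584 kWh → × £0.201 = £1,926.43
Difference = |£1,040.50 − £1,926.43| = £885.93 ≈ £886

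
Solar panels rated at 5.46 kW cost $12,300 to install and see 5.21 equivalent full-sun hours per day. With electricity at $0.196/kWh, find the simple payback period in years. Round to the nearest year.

Daily generation = 5.46 kW × 5.21 h = 28.45 kWh
Annual generation = 28.45 × 365 = 10383 kWh
Annual savings = 10383 × $0.196 = $2,035.07
Payback = $12,300 / $2,035.07 = 6.04 years

6 years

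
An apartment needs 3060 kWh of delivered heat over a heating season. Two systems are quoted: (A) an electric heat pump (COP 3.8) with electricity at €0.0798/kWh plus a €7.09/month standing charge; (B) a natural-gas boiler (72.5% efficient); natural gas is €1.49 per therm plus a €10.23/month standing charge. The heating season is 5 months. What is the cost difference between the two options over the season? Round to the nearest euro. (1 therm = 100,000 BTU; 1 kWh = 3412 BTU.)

€166

Heat load = 3060 kWh × 3412 = 10,440,720 BTU
Gas: input = 10,440,720 / 0.725 = 14,400,993 BTU = 144 therm → 144 × €1.49 = €214.57; + 5 × €10.23 standing = €265.72
Heat pump: 10,440,720 BTU / 3412 = 3,060 kWh heat; / 3.8 = 805.3 kWh in → × €0.0798 = €64.26; + 5 × €7.09 standing = €99.71
Difference = |€265.72 − €99.71| = €166.01 ≈ €166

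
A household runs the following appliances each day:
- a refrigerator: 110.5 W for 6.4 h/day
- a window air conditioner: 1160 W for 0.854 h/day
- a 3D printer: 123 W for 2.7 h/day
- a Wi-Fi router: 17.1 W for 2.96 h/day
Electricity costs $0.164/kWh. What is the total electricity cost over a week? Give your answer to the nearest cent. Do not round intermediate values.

refrigerator: 110.5 W × 6.4 h × 7 d = 4,950 Wh = 4.95 kWh
window air conditioner: 1160 W × 0.854 h × 7 d = 6,934 Wh = 6.934 kWh
3D printer: 123 W × 2.7 h × 7 d = 2,325 Wh = 2.325 kWh
Wi-Fi router: 17.1 W × 2.96 h × 7 d = 354 Wh = 0.3543 kWh
Total energy = 4.95 + 6.934 + 2.325 + 0.3543 = 14.56 kWh
Cost = 14.56 kWh × $0.164 = $2.39

$2.39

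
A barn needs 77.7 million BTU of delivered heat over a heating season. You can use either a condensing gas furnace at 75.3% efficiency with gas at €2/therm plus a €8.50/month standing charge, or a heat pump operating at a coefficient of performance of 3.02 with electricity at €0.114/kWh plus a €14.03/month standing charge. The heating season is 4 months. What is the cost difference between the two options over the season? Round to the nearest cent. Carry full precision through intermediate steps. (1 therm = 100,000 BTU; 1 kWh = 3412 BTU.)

Heat load = 77.7 × 10⁶ BTU = 77,700,000 BTU
Gas: input = 77,700,000 / 0.753 = 103,187,251 BTU = 1,032 therm → 1,032 × €2 = €2,063.75; + 4 × €8.50 standing = €2,097.75
Heat pump: 77,700,000 BTU / 3412 = 22,770 kWh heat; / 3.02 = 7,541 kWh in → × €0.114 = €859.63; + 4 × €14.03 standing = €915.75
Difference = |€2,097.75 − €915.75| = €1,182.00

€1182.00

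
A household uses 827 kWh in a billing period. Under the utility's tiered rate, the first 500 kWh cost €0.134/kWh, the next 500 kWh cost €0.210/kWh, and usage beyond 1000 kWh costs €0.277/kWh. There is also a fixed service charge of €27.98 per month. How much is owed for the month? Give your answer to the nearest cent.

€163.65

First 500 kWh × €0.134 = €67.00
Next 327 kWh × €0.210 = €68.67
Remaining tier: 0 kWh (not reached)
Energy charge = €135.67; + service €27.98 = €163.65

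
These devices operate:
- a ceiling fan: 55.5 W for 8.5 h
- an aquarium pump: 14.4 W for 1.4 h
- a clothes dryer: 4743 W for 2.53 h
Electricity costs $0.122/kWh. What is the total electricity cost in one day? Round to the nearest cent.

ceiling fan: 55.5 W × 8.5 h = 472 Wh = 0.4718 kWh
aquarium pump: 14.4 W × 1.4 h = 20 Wh = 0.02016 kWh
clothes dryer: 4743 W × 2.53 h = 12,000 Wh = 12 kWh
Total energy = 0.4718 + 0.02016 + 12 = 12.49 kWh
Cost = 12.49 kWh × $0.122 = $1.52

$1.52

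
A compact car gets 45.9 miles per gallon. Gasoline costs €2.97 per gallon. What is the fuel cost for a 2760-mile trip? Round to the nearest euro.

Fuel = 2760 mi / 45.9 mpg = 60.13 gal
Cost = 60.13 gal × €2.97/gal = €178.59 ≈ €179

€179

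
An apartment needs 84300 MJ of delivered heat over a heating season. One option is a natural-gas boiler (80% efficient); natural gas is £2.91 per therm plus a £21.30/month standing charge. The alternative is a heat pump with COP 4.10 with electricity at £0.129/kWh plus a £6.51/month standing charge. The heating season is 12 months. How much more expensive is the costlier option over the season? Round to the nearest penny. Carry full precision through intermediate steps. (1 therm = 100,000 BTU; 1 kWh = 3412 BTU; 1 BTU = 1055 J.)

Heat load = 84300 MJ = 84,300,000,000 J / 1055 = 79,905,213 BTU
Gas: input = 79,905,213 / 0.80 = 99,881,517 BTU = 998.8 therm → 998.8 × £2.91 = £2,906.55; + 12 × £21.30 standing = £3,162.15
Heat pump: 79,905,213 BTU / 3412 = 23,420 kWh heat; / 4.10 = 5,712 kWh in → × £0.129 = £736.84; + 12 × £6.51 standing = £814.96
Difference = |£3,162.15 − £814.96| = £2,347.19

£2347.19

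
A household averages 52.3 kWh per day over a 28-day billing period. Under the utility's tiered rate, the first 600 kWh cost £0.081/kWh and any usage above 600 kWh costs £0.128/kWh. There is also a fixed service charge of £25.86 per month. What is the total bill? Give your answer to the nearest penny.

Usage = 52.3 kWh/day × 28 days = 1464.4 kWh
First 600 kWh × £0.081 = £48.60
Remaining 864.4 kWh × £0.128 = £110.64
Energy charge = £159.24; + service £25.86 = £185.10

£185.10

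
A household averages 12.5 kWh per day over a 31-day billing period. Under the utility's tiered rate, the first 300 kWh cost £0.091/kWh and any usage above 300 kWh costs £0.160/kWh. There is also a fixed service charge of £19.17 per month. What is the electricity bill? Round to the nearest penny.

Usage = 12.5 kWh/day × 31 days = 387.5 kWh
First 300 kWh × £0.091 = £27.30
Remaining 87.5 kWh × £0.160 = £14.00
Energy charge = £41.30; + service £19.17 = £60.47

£60.47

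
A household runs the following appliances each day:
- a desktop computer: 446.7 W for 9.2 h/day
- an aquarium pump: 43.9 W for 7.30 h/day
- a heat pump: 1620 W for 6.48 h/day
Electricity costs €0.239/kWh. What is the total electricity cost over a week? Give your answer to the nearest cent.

€24.97

desktop computer: 446.7 W × 9.2 h × 7 d = 28,767 Wh = 28.77 kWh
aquarium pump: 43.9 W × 7.30 h × 7 d = 2,243 Wh = 2.243 kWh
heat pump: 1620 W × 6.48 h × 7 d = 73,483 Wh = 73.48 kWh
Total energy = 28.77 + 2.243 + 73.48 = 104.5 kWh
Cost = 104.5 kWh × €0.239 = €24.97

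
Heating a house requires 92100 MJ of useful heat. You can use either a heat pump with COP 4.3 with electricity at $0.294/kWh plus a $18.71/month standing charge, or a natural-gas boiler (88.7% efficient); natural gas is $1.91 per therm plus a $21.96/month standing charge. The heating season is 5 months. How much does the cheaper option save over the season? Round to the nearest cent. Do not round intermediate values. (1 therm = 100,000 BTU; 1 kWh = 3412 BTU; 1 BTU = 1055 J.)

Heat load = 92100 MJ = 92,100,000,000 J / 1055 = 87,298,578 BTU
Gas: input = 87,298,578 / 0.887 = 98,420,043 BTU = 984.2 therm → 984.2 × $1.91 = $1,879.82; + 5 × $21.96 standing = $1,989.62
Heat pump: 87,298,578 BTU / 3412 = 25,590 kWh heat; / 4.3 = 5,950 kWh in → × $0.294 = $1,749.35; + 5 × $18.71 standing = $1,842.90
Difference = |$1,989.62 − $1,842.90| = $146.72

$146.72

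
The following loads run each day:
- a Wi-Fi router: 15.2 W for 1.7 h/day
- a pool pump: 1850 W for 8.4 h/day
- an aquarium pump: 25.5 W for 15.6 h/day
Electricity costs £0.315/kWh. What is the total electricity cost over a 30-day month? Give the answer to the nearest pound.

Wi-Fi router: 15.2 W × 1.7 h × 30 d = 775 Wh = 0.7752 kWh
pool pump: 1850 W × 8.4 h × 30 d = 466,200 Wh = 466.2 kWh
aquarium pump: 25.5 W × 15.6 h × 30 d = 11,934 Wh = 11.93 kWh
Total energy = 0.7752 + 466.2 + 11.93 = 478.9 kWh
Cost = 478.9 kWh × £0.315 = £150.86 ≈ £151

£151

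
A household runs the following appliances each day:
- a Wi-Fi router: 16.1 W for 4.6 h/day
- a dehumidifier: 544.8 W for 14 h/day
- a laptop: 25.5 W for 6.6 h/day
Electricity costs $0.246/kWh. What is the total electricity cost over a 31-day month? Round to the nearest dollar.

Wi-Fi router: 16.1 W × 4.6 h × 31 d = 2,296 Wh = 2.296 kWh
dehumidifier: 544.8 W × 14 h × 31 d = 236,443 Wh = 236.4 kWh
laptop: 25.5 W × 6.6 h × 31 d = 5,217 Wh = 5.217 kWh
Total energy = 2.296 + 236.4 + 5.217 = 244 kWh
Cost = 244 kWh × $0.246 = $60.01 ≈ $60

$60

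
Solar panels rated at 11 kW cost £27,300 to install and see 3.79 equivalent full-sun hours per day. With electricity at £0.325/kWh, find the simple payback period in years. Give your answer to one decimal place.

5.5 years

Daily generation = 11 kW × 3.79 h = 41.69 kWh
Annual generation = 41.69 × 365 = 15217 kWh
Annual savings = 15217 × £0.325 = £4,945.48
Payback = £27,300 / £4,945.48 = 5.52 years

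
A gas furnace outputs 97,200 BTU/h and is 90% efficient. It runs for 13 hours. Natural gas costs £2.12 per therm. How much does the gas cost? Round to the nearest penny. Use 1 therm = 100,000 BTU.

£29.76

Heat delivered = 97,200 BTU/h × 13 h = 1,263,600 BTU
Gas input = 1,263,600 / 0.90 = 1,404,000 BTU
= 1,404,000 / 100,000 = 14.04 therm
Cost = 14.04 × £2.12/therm = £29.76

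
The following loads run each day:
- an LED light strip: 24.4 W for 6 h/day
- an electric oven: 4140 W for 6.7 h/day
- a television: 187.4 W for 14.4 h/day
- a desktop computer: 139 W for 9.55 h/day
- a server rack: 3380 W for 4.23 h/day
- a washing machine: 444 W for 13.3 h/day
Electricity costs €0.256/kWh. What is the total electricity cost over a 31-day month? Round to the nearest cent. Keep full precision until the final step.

€413.57

LED light strip: 24.4 W × 6 h × 31 d = 4,538 Wh = 4.538 kWh
electric oven: 4140 W × 6.7 h × 31 d = 859,878 Wh = 859.9 kWh
television: 187.4 W × 14.4 h × 31 d = 83,655 Wh = 83.66 kWh
desktop computer: 139 W × 9.55 h × 31 d = 41,151 Wh = 41.15 kWh
server rack: 3380 W × 4.23 h × 31 d = 443,219 Wh = 443.2 kWh
washing machine: 444 W × 13.3 h × 31 d = 183,061 Wh = 183.1 kWh
Total energy = 4.538 + 859.9 + 83.66 + 41.15 + 443.2 + 183.1 = 1,616 kWh
Cost = 1,616 kWh × €0.256 = €413.57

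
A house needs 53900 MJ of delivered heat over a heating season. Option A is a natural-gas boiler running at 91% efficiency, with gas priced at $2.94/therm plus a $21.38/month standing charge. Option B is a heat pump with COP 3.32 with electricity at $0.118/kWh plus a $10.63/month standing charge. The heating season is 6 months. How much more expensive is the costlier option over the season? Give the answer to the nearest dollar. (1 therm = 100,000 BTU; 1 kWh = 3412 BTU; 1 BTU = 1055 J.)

$1183

Heat load = 53900 MJ = 53,900,000,000 J / 1055 = 51,090,047 BTU
Gas: input = 51,090,047 / 0.91 = 56,142,909 BTU = 561.4 therm → 561.4 × $2.94 = $1,650.60; + 6 × $21.38 standing = $1,778.88
Heat pump: 51,090,047 BTU / 3412 = 14,970 kWh heat; / 3.32 = 4,510 kWh in → × $0.118 = $532.20; + 6 × $10.63 standing = $595.98
Difference = |$1,778.88 − $595.98| = $1,182.91 ≈ $1183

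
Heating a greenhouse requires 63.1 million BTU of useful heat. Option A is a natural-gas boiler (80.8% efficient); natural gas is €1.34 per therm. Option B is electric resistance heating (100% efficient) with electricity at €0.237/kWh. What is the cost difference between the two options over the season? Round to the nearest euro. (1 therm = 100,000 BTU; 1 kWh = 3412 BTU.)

Heat load = 63.1 × 10⁶ BTU = 63,100,000 BTU
Gas: input = 63,100,000 / 0.808 = 78,094,059 BTU = 780.9 therm → 780.9 × €1.34 = €1,046.46
Electric: 63,100,000 BTU / 3412 = 18,490 kWh → × €0.237 = €4,382.97
Difference = |€1,046.46 − €4,382.97| = €3,336.51 ≈ €3337

€3337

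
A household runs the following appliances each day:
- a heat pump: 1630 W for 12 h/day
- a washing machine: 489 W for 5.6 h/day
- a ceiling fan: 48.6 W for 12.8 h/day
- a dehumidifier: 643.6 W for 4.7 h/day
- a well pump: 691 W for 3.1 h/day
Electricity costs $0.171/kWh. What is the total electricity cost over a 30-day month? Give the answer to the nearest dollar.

$144

heat pump: 1630 W × 12 h × 30 d = 586,800 Wh = 586.8 kWh
washing machine: 489 W × 5.6 h × 30 d = 82,152 Wh = 82.15 kWh
ceiling fan: 48.6 W × 12.8 h × 30 d = 18,662 Wh = 18.66 kWh
dehumidifier: 643.6 W × 4.7 h × 30 d = 90,748 Wh = 90.75 kWh
well pump: 691 W × 3.1 h × 30 d = 64,263 Wh = 64.26 kWh
Total energy = 586.8 + 82.15 + 18.66 + 90.75 + 64.26 = 842.6 kWh
Cost = 842.6 kWh × $0.171 = $144.09 ≈ $144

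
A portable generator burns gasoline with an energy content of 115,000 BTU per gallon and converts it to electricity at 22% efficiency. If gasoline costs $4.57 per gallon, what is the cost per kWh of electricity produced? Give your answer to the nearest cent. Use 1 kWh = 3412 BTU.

Electrical output per gallon = 115,000 BTU × 0.22 / 3412 BTU/kWh = 7.415 kWh
Cost per kWh = $4.57 / 7.415 kWh = $0.616

$0.62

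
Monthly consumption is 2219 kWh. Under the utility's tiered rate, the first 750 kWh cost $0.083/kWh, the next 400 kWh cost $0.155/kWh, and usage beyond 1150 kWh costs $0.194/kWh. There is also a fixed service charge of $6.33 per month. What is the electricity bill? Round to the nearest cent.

$337.97

First 750 kWh × $0.083 = $62.25
Next 400 kWh × $0.155 = $62.00
Remaining 1069 kWh × $0.194 = $207.39
Energy charge = $331.64; + service $6.33 = $337.97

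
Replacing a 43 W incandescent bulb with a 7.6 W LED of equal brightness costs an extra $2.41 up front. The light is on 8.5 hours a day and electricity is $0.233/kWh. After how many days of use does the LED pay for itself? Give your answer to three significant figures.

Power saved = 43 − 7.6 = 35.4 W
Daily energy saved = 35.4 W × 8.5 h = 300.9 Wh = 0.3009 kWh
Daily savings = 0.3009 × $0.233 = $0.0701
Payback = $2.41 / $0.0701 per day = 34.37 days

34.4 days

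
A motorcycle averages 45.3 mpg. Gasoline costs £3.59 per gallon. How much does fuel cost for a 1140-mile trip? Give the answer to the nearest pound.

Fuel = 1140 mi / 45.3 mpg = 25.17 gal
Cost = 25.17 gal × £3.59/gal = £90.34 ≈ £90

£90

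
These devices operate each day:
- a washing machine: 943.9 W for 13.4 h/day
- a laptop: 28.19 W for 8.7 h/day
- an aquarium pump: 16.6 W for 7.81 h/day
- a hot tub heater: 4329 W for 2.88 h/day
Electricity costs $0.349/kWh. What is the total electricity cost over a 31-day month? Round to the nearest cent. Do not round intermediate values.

washing machine: 943.9 W × 13.4 h × 31 d = 392,096 Wh = 392.1 kWh
laptop: 28.19 W × 8.7 h × 31 d = 7,603 Wh = 7.603 kWh
aquarium pump: 16.6 W × 7.81 h × 31 d = 4,019 Wh = 4.019 kWh
hot tub heater: 4329 W × 2.88 h × 31 d = 386,493 Wh = 386.5 kWh
Total energy = 392.1 + 7.603 + 4.019 + 386.5 = 790.2 kWh
Cost = 790.2 kWh × $0.349 = $275.78

$275.78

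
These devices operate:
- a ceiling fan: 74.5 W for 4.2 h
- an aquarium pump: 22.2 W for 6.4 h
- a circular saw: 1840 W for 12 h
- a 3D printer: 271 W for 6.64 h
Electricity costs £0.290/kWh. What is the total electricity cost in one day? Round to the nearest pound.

£7

ceiling fan: 74.5 W × 4.2 h = 313 Wh = 0.3129 kWh
aquarium pump: 22.2 W × 6.4 h = 142 Wh = 0.1421 kWh
circular saw: 1840 W × 12 h = 22,080 Wh = 22.08 kWh
3D printer: 271 W × 6.64 h = 1,799 Wh = 1.799 kWh
Total energy = 0.3129 + 0.1421 + 22.08 + 1.799 = 24.33 kWh
Cost = 24.33 kWh × £0.290 = £7.06 ≈ £7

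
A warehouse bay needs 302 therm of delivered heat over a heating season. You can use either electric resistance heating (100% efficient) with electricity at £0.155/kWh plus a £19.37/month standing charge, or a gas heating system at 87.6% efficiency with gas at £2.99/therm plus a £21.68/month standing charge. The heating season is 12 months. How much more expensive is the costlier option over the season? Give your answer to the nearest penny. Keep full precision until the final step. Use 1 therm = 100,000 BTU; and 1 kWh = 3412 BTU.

Heat load = 302 therm × 100,000 = 30,200,000 BTU
Gas: input = 30,200,000 / 0.876 = 34,474,886 BTU = 344.7 therm → 344.7 × £2.99 = £1,030.80; + 12 × £21.68 standing = £1,290.96
Electric: 30,200,000 BTU / 3412 = 8,851 kWh → × £0.155 = £1,371.92; + 12 × £19.37 standing = £1,604.36
Difference = |£1,290.96 − £1,604.36| = £313.40

£313.40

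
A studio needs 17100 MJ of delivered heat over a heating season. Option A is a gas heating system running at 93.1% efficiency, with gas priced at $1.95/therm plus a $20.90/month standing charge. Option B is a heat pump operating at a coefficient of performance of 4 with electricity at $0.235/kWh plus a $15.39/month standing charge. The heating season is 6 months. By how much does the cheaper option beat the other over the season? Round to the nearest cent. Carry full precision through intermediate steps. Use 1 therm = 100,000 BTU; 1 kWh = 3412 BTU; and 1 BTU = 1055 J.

Heat load = 17100 MJ = 17,100,000,000 J / 1055 = 16,208,531 BTU
Gas: input = 16,208,531 / 0.931 = 17,409,808 BTU = 174.1 therm → 174.1 × $1.95 = $339.49; + 6 × $20.90 standing = $464.89
Heat pump: 16,208,531 BTU / 3412 = 4,750 kWh heat; / 4 = 1,188 kWh in → × $0.235 = $279.09; + 6 × $15.39 standing = $371.43
Difference = |$464.89 − $371.43| = $93.46

$93.46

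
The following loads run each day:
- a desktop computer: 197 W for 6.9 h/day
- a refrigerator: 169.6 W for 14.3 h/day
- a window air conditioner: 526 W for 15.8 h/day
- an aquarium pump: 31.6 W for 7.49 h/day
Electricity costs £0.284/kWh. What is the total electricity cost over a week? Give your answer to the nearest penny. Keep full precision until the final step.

£24.52

desktop computer: 197 W × 6.9 h × 7 d = 9,515 Wh = 9.515 kWh
refrigerator: 169.6 W × 14.3 h × 7 d = 16,977 Wh = 16.98 kWh
window air conditioner: 526 W × 15.8 h × 7 d = 58,176 Wh = 58.18 kWh
aquarium pump: 31.6 W × 7.49 h × 7 d = 1,657 Wh = 1.657 kWh
Total energy = 9.515 + 16.98 + 58.18 + 1.657 = 86.32 kWh
Cost = 86.32 kWh × £0.284 = £24.52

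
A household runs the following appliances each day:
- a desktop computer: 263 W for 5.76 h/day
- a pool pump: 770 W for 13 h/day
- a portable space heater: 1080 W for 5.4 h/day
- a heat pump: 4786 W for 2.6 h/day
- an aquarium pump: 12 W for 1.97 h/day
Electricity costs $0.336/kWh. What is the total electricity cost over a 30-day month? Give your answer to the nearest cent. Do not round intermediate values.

desktop computer: 263 W × 5.76 h × 30 d = 45,446 Wh = 45.45 kWh
pool pump: 770 W × 13 h × 30 d = 300,300 Wh = 300.3 kWh
portable space heater: 1080 W × 5.4 h × 30 d = 174,960 Wh = 175 kWh
heat pump: 4786 W × 2.6 h × 30 d = 373,308 Wh = 373.3 kWh
aquarium pump: 12 W × 1.97 h × 30 d = 709 Wh = 0.7092 kWh
Total energy = 45.45 + 300.3 + 175 + 373.3 + 0.7092 = 894.7 kWh
Cost = 894.7 kWh × $0.336 = $300.63

$300.63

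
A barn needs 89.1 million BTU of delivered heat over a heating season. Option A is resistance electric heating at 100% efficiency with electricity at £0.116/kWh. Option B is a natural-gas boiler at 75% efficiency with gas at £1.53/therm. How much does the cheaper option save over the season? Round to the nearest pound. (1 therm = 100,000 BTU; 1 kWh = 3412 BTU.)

Heat load = 89.1 × 10⁶ BTU = 89,100,000 BTU
Gas: input = 89,100,000 / 0.75 = 118,800,000 BTU = 1,188 therm → 1,188 × £1.53 = £1,817.64
Electric: 89,100,000 BTU / 3412 = 26,110 kWh → × £0.116 = £3,029.19
Difference = |£1,817.64 − £3,029.19| = £1,211.55 ≈ £1212

£1212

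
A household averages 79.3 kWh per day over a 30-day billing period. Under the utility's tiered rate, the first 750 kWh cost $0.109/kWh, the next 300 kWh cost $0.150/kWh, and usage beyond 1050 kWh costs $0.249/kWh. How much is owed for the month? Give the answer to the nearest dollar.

Usage = 79.3 kWh/day × 30 days = 2379 kWh
First 750 kWh × $0.109 = $81.75
Next 300 kWh × $0.150 = $45.00
Remaining 1329 kWh × $0.249 = $330.92
Total = $457.67 ≈ $458

$458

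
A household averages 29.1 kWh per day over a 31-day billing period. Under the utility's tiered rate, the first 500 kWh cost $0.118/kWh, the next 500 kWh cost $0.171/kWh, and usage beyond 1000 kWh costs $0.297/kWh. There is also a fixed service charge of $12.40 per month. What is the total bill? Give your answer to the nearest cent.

Usage = 29.1 kWh/day × 31 days = 902.1 kWh
First 500 kWh × $0.118 = $59.00
Next 402.1 kWh × $0.171 = $68.76
Remaining tier: 0 kWh (not reached)
Energy charge = $127.76; + service $12.40 = $140.16

$140.16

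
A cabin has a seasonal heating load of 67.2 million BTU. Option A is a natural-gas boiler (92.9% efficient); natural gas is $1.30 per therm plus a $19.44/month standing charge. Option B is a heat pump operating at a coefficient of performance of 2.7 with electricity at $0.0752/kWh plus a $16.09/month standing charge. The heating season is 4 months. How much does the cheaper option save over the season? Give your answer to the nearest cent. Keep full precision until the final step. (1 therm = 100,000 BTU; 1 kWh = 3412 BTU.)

$405.22

Heat load = 67.2 × 10⁶ BTU = 67,200,000 BTU
Gas: input = 67,200,000 / 0.929 = 72,335,845 BTU = 723.4 therm → 723.4 × $1.30 = $940.37; + 4 × $19.44 standing = $1,018.13
Heat pump: 67,200,000 BTU / 3412 = 19,700 kWh heat; / 2.7 = 7,295 kWh in → × $0.0752 = $548.55; + 4 × $16.09 standing = $612.91
Difference = |$1,018.13 − $612.91| = $405.22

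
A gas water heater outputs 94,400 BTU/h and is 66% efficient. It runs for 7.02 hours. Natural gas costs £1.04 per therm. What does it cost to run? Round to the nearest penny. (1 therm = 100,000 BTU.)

£10.44

Heat delivered = 94,400 BTU/h × 7.02 h = 662,688 BTU
Gas input = 662,688 / 0.66 = 1,004,073 BTU
= 1,004,073 / 100,000 = 10.04 therm
Cost = 10.04 × £1.04/therm = £10.44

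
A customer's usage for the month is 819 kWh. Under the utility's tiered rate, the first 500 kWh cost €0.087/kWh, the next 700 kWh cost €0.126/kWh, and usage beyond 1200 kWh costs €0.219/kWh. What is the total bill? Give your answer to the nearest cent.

First 500 kWh × €0.087 = €43.50
Next 319 kWh × €0.126 = €40.19
Remaining tier: 0 kWh (not reached)
Total = €83.69

€83.69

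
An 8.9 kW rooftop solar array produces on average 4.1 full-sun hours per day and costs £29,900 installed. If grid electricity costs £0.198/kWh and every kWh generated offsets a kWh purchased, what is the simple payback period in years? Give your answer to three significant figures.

11.3 years

Daily generation = 8.9 kW × 4.1 h = 36.49 kWh
Annual generation = 36.49 × 365 = 13319 kWh
Annual savings = 13319 × £0.198 = £2,637.13
Payback = £29,900 / £2,637.13 = 11.3 years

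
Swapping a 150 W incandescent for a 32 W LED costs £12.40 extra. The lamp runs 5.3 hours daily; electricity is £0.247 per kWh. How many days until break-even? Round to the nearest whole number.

80 days

Power saved = 150 − 32 = 118 W
Daily energy saved = 118 W × 5.3 h = 625.4 Wh = 0.6254 kWh
Daily savings = 0.6254 × £0.247 = £0.1545
Payback = £12.40 / £0.1545 per day = 80.27 days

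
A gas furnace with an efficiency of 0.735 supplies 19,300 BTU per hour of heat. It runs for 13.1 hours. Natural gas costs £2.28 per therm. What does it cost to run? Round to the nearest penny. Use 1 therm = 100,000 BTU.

£7.84

Heat delivered = 19,300 BTU/h × 13.1 h = 252,830 BTU
Gas input = 252,830 / 0.735 = 343,986 BTU
= 343,986 / 100,000 = 3.44 therm
Cost = 3.44 × £2.28/therm = £7.84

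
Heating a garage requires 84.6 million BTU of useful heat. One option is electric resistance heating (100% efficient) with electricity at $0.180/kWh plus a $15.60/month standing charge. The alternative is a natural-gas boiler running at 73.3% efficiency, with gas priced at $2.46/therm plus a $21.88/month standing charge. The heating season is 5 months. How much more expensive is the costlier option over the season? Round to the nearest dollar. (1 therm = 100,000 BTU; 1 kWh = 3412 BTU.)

$1592

Heat load = 84.6 × 10⁶ BTU = 84,600,000 BTU
Gas: input = 84,600,000 / 0.733 = 115,416,098 BTU = 1,154 therm → 1,154 × $2.46 = $2,839.24; + 5 × $21.88 standing = $2,948.64
Electric: 84,600,000 BTU / 3412 = 24,790 kWh → × $0.180 = $4,463.07; + 5 × $15.60 standing = $4,541.07
Difference = |$2,948.64 − $4,541.07| = $1,592.44 ≈ $1592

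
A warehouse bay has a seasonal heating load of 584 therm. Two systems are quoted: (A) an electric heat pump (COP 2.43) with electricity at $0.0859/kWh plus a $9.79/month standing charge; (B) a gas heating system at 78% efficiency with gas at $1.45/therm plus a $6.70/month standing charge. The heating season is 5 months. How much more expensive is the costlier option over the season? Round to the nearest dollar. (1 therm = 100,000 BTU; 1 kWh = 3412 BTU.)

$465

Heat load = 584 therm × 100,000 = 58,400,000 BTU
Gas: input = 58,400,000 / 0.78 = 74,871,795 BTU = 748.7 therm → 748.7 × $1.45 = $1,085.64; + 5 × $6.70 standing = $1,119.14
Heat pump: 58,400,000 BTU / 3412 = 17,120 kWh heat; / 2.43 = 7,044 kWh in → × $0.0859 = $605.05; + 5 × $9.79 standing = $654.00
Difference = |$1,119.14 − $654.00| = $465.14 ≈ $465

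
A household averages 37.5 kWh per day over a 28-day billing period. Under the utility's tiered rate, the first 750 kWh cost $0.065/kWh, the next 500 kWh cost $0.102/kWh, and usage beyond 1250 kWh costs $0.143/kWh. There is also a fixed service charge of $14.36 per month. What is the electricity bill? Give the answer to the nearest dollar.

$94

Usage = 37.5 kWh/day × 28 days = 1050 kWh
First 750 kWh × $0.065 = $48.75
Next 300 kWh × $0.102 = $30.60
Remaining tier: 0 kWh (not reached)
Energy charge = $79.35; + service $14.36 = $93.71 ≈ $94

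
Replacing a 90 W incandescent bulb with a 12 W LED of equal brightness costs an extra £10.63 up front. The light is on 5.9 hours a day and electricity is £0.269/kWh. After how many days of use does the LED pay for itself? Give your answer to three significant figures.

Power saved = 90 − 12 = 78 W
Daily energy saved = 78 W × 5.9 h = 460.2 Wh = 0.4602 kWh
Daily savings = 0.4602 × £0.269 = £0.1238
Payback = £10.63 / £0.1238 per day = 85.87 days

85.9 days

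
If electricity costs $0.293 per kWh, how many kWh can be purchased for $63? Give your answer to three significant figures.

$63 / $0.293 per kWh = 215 kWh

215 kWh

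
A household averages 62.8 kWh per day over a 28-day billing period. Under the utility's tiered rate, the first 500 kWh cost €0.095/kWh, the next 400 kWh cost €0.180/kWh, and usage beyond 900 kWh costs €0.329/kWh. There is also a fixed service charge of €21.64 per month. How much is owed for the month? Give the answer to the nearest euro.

Usage = 62.8 kWh/day × 28 days = 1758.4 kWh
First 500 kWh × €0.095 = €47.50
Next 400 kWh × €0.180 = €72.00
Remaining 858.4 kWh × €0.329 = €282.41
Energy charge = €401.91; + service €21.64 = €423.55 ≈ €424

€424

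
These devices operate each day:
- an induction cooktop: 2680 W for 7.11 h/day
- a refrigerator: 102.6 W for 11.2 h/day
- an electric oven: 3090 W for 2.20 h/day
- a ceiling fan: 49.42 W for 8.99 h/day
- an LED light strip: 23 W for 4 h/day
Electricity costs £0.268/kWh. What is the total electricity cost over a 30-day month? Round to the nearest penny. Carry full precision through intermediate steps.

£221.41

induction cooktop: 2680 W × 7.11 h × 30 d = 571,644 Wh = 571.6 kWh
refrigerator: 102.6 W × 11.2 h × 30 d = 34,474 Wh = 34.47 kWh
electric oven: 3090 W × 2.20 h × 30 d = 203,940 Wh = 203.9 kWh
ceiling fan: 49.42 W × 8.99 h × 30 d = 13,329 Wh = 13.33 kWh
LED light strip: 23 W × 4 h × 30 d = 2,760 Wh = 2.76 kWh
Total energy = 571.6 + 34.47 + 203.9 + 13.33 + 2.76 = 826.1 kWh
Cost = 826.1 kWh × £0.268 = £221.41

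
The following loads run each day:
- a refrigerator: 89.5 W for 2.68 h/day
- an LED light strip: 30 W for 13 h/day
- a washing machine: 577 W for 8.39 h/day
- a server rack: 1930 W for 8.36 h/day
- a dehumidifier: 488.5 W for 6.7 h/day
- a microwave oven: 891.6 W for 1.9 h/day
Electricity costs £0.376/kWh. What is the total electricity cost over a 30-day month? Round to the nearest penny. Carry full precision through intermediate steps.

£299.74

refrigerator: 89.5 W × 2.68 h × 30 d = 7,196 Wh = 7.196 kWh
LED light strip: 30 W × 13 h × 30 d = 11,700 Wh = 11.7 kWh
washing machine: 577 W × 8.39 h × 30 d = 145,231 Wh = 145.2 kWh
server rack: 1930 W × 8.36 h × 30 d = 484,044 Wh = 484 kWh
dehumidifier: 488.5 W × 6.7 h × 30 d = 98,189 Wh = 98.19 kWh
microwave oven: 891.6 W × 1.9 h × 30 d = 50,821 Wh = 50.82 kWh
Total energy = 7.196 + 11.7 + 145.2 + 484 + 98.19 + 50.82 = 797.2 kWh
Cost = 797.2 kWh × £0.376 = £299.74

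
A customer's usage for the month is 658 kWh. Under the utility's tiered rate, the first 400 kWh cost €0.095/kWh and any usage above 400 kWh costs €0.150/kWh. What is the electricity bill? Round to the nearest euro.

€77

First 400 kWh × €0.095 = €38.00
Remaining 258 kWh × €0.150 = €38.70
Total = €76.70 ≈ €77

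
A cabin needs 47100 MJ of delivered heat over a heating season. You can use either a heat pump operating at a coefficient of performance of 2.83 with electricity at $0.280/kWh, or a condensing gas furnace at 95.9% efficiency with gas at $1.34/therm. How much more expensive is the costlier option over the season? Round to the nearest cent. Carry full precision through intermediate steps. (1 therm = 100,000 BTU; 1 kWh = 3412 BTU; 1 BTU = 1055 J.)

$670.77

Heat load = 47100 MJ = 47,100,000,000 J / 1055 = 44,644,550 BTU
Gas: input = 44,644,550 / 0.959 = 46,553,232 BTU = 465.5 therm → 465.5 × $1.34 = $623.81
Heat pump: 44,644,550 BTU / 3412 = 13,080 kWh heat; / 2.83 = 4,624 kWh in → × $0.280 = $1,294.59
Difference = |$623.81 − $1,294.59| = $670.77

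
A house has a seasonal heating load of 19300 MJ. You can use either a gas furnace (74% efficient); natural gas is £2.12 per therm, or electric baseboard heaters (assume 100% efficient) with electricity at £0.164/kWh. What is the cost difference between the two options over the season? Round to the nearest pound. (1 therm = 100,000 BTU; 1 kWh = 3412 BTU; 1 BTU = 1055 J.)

£355

Heat load = 19300 MJ = 19,300,000,000 J / 1055 = 18,293,839 BTU
Gas: input = 18,293,839 / 0.74 = 24,721,404 BTU = 247.2 therm → 247.2 × £2.12 = £524.09
Electric: 18,293,839 BTU / 3412 = 5,362 kWh → × £0.164 = £879.31
Difference = |£524.09 − £879.31| = £355.21 ≈ £355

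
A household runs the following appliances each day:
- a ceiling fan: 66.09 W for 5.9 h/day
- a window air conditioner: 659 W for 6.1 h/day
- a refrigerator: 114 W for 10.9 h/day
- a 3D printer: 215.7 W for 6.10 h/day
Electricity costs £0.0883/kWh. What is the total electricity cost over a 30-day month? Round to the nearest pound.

ceiling fan: 66.09 W × 5.9 h × 30 d = 11,698 Wh = 11.7 kWh
window air conditioner: 659 W × 6.1 h × 30 d = 120,597 Wh = 120.6 kWh
refrigerator: 114 W × 10.9 h × 30 d = 37,278 Wh = 37.28 kWh
3D printer: 215.7 W × 6.10 h × 30 d = 39,473 Wh = 39.47 kWh
Total energy = 11.7 + 120.6 + 37.28 + 39.47 = 209 kWh
Cost = 209 kWh × £0.0883 = £18.46 ≈ £18

£18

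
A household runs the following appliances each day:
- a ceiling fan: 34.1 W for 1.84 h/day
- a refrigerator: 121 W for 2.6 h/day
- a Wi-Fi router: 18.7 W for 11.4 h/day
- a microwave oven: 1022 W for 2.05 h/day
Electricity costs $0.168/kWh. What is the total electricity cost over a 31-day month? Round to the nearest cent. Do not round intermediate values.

$13.99

ceiling fan: 34.1 W × 1.84 h × 31 d = 1,945 Wh = 1.945 kWh
refrigerator: 121 W × 2.6 h × 31 d = 9,753 Wh = 9.753 kWh
Wi-Fi router: 18.7 W × 11.4 h × 31 d = 6,609 Wh = 6.609 kWh
microwave oven: 1022 W × 2.05 h × 31 d = 64,948 Wh = 64.95 kWh
Total energy = 1.945 + 9.753 + 6.609 + 64.95 = 83.25 kWh
Cost = 83.25 kWh × $0.168 = $13.99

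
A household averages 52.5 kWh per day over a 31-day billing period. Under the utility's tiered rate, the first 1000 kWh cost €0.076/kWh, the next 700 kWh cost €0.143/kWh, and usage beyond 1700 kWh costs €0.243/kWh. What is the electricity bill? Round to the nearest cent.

Usage = 52.5 kWh/day × 31 days = 1627.5 kWh
First 1000 kWh × €0.076 = €76.00
Next 627.5 kWh × €0.143 = €89.73
Remaining tier: 0 kWh (not reached)
Total = €165.73

€165.73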